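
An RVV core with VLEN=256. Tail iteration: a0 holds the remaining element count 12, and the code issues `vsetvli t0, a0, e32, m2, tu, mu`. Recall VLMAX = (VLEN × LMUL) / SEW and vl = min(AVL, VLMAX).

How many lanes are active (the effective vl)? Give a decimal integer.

vl = 12

VLMAX = (256 × 2) / 32 = 16 lanes
AVL=12 ≤ VLMAX=16, so vl = 12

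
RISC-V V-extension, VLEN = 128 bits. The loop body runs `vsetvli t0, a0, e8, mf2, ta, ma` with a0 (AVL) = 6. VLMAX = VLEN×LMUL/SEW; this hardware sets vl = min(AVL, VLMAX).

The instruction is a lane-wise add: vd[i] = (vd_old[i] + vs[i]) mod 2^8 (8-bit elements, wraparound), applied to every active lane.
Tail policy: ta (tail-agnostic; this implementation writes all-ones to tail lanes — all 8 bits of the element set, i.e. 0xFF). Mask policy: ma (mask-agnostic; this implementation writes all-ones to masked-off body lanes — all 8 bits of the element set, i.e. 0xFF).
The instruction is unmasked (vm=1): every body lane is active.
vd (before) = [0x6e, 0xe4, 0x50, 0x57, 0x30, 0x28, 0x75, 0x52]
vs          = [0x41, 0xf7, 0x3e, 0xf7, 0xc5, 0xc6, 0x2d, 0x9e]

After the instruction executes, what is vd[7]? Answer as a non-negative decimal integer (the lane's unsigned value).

VLMAX = (128 × 1/2) / 8 = 8 lanes
AVL=6 ≤ VLMAX=8, so vl = 6
vd[0] add(0x6e,0x41) -> 0xaf
vd[1] add(0xe4,0xf7) -> 0xdb
vd[2] add(0x50,0x3e) -> 0x8e
vd[3] add(0x57,0xf7) -> 0x4e
vd[4] add(0x30,0xc5) -> 0xf5
vd[5] add(0x28,0xc6) -> 0xee
vd[6] tail/ones -> 0xff
vd[7] tail/ones -> 0xff

vd[7] = 255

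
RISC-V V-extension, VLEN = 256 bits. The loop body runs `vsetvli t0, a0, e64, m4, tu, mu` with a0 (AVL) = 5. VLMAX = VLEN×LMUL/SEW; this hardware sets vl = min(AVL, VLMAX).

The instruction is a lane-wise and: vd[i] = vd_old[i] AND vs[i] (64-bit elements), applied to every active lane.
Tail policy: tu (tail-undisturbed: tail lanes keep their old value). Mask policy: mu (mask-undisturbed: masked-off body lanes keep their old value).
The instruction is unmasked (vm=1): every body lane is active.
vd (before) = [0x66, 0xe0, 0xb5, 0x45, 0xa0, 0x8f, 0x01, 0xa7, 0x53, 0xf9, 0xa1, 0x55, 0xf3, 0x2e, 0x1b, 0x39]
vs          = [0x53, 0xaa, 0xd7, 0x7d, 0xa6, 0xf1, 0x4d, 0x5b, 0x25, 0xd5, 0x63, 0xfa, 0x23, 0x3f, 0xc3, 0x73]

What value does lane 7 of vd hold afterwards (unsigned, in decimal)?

VLMAX = (256 × 4) / 64 = 16 lanes
AVL=5 ≤ VLMAX=16, so vl = 5
  i=0: and(0x66,0x53) → 66
  i=1: and(0xe0,0xaa) → 160
  i=2: and(0xb5,0xd7) → 149
  i=3: and(0x45,0x7d) → 69
  i=4: and(0xa0,0xa6) → 160
  i=5: tail/keep → 143
  i=6: tail/keep → 1
  i=7: tail/keep → 167
  i=8: tail/keep → 83
  i=9: tail/keep → 249
  i=10: tail/keep → 161
  i=11: tail/keep → 85
  i=12: tail/keep → 243
  i=13: tail/keep → 46
  i=14: tail/keep → 27
  i=15: tail/keep → 57

vd[7] = 167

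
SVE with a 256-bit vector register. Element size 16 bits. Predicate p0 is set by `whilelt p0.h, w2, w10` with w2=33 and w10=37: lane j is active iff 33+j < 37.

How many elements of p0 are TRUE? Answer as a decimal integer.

vl = 4

256-bit reg / 16-bit elem → 16 lanes
p0[j] = (33+j < 37); true for j=0..3 → 4 lanes set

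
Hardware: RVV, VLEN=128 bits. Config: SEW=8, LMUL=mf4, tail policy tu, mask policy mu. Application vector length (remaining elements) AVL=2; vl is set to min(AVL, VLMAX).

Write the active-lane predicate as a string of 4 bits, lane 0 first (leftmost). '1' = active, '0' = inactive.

VLMAX = VLEN×LMUL/SEW = 128×1/4/8 = 4
AVL=2 ≤ VLMAX=4, so vl = 2
bits (lane 0 leftmost): 1100

predicate = 1100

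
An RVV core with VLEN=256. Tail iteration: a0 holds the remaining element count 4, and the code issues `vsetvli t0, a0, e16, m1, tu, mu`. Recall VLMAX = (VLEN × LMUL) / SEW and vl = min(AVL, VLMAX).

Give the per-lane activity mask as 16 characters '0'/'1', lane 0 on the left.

VLMAX = VLEN×LMUL/SEW = 256×1/16 = 16
AVL=4 ≤ VLMAX=16, so vl = 4
bits (lane 0 leftmost): 1111000000000000

predicate = 1111000000000000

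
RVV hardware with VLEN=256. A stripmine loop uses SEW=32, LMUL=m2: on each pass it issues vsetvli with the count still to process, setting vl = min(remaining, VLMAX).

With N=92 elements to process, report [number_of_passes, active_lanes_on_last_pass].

[iterations, last_vl] = [6, 12]

lanes per group: 256·2/32 = 16
N=92: ⌈92/16⌉ = 6 iters; last vl = 92 − 5×16 = 12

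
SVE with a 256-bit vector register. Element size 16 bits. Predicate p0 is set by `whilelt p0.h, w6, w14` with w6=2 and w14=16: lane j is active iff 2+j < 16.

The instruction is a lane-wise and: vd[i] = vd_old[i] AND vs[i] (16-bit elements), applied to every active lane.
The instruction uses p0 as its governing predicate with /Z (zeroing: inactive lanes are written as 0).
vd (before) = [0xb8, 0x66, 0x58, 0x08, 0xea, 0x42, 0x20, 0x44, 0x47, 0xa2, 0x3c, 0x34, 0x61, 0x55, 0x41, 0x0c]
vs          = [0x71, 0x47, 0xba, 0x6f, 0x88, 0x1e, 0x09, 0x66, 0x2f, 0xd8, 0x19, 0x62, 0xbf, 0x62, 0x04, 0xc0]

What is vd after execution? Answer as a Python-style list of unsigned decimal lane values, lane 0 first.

256-bit reg / 16-bit elem → 16 lanes
p0[j] = (2+j < 16); true for j=0..13 → 14 lanes set
lane  0: and(0xb8,0x71) ⇒ 0x30
lane  1: and(0x66,0x47) ⇒ 0x46
lane  2: and(0x58,0xba) ⇒ 0x18
lane  3: and(0x08,0x6f) ⇒ 0x08
lane  4: and(0xea,0x88) ⇒ 0x88
lane  5: and(0x42,0x1e) ⇒ 0x02
lane  6: and(0x20,0x09) ⇒ 0x00
lane  7: and(0x44,0x66) ⇒ 0x44
lane  8: and(0x47,0x2f) ⇒ 0x07
lane  9: and(0xa2,0xd8) ⇒ 0x80
lane 10: and(0x3c,0x19) ⇒ 0x18
lane 11: and(0x34,0x62) ⇒ 0x20
lane 12: and(0x61,0xbf) ⇒ 0x21
lane 13: and(0x55,0x62) ⇒ 0x40
lane 14: tail/zero ⇒ 0x00
lane 15: tail/zero ⇒ 0x00

vd = [48, 70, 24, 8, 136, 2, 0, 68, 7, 128, 24, 32, 33, 64, 0, 0]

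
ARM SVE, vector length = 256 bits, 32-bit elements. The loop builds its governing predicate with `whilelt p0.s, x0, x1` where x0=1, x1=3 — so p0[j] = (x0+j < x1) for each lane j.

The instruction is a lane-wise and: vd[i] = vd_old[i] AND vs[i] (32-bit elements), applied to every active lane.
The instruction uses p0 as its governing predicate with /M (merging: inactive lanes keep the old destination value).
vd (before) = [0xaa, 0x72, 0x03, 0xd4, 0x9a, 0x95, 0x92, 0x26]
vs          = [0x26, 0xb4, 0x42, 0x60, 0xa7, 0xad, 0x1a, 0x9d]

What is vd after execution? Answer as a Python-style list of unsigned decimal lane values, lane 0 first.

256-bit reg / 32-bit elem → 8 lanes
active while 1+j < 3, i.e. j ∈ [0,2) capped at 8 ⇒ 2
  i=0: and(0xaa,0x26) → 34
  i=1: and(0x72,0xb4) → 48
  i=2: tail/keep → 3
  i=3: tail/keep → 212
  i=4: tail/keep → 154
  i=5: tail/keep → 149
  i=6: tail/keep → 146
  i=7: tail/keep → 38

vd = [34, 48, 3, 212, 154, 149, 146, 38]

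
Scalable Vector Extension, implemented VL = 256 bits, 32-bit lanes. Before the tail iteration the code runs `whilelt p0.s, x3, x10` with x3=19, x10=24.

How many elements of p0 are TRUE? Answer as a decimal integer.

lane count: 256 div 32 = 8
active while 19+j < 24, i.e. j ∈ [0,5) capped at 8 ⇒ 5

vl = 5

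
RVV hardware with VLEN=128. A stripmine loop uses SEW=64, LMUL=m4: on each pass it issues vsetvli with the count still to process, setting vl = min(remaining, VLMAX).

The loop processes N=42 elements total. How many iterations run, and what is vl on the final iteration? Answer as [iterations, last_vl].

[iterations, last_vl] = [6, 2]

lanes per group: 128·4/64 = 8
42 elements at 8/iter → 6 passes, remainder 2 on the last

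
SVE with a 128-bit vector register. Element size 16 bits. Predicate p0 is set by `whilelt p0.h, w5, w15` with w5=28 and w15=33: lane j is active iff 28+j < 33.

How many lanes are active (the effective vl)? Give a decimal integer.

vl = 5

register lanes = 128/16 = 8
whilelt: lane j active iff 28+j < 33 → j < 5 → 5 active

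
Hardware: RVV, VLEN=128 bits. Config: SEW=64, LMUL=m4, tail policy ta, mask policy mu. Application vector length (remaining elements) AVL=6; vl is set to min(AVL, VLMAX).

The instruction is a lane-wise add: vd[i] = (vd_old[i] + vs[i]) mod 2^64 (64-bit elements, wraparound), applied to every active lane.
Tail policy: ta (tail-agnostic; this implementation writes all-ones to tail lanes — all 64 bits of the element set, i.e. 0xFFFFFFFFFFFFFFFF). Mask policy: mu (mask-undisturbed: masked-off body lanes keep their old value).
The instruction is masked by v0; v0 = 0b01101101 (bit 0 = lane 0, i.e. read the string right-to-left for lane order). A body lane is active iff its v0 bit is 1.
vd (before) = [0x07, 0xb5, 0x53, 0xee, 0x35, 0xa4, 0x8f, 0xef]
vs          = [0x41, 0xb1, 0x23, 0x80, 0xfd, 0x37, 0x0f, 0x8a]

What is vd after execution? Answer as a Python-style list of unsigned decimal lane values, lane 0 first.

VLMAX = (128 × 4) / 64 = 8 lanes
AVL=6 ≤ VLMAX=8, so vl = 6
  i=0: add(0x07,0x41) → 72
  i=1: mask-off/keep → 181
  i=2: add(0x53,0x23) → 118
  i=3: add(0xee,0x80) → 366
  i=4: mask-off/keep → 53
  i=5: add(0xa4,0x37) → 219
  i=6: tail/ones → 18446744073709551615
  i=7: tail/ones → 18446744073709551615

vd = [72, 181, 118, 366, 53, 219, 18446744073709551615, 18446744073709551615]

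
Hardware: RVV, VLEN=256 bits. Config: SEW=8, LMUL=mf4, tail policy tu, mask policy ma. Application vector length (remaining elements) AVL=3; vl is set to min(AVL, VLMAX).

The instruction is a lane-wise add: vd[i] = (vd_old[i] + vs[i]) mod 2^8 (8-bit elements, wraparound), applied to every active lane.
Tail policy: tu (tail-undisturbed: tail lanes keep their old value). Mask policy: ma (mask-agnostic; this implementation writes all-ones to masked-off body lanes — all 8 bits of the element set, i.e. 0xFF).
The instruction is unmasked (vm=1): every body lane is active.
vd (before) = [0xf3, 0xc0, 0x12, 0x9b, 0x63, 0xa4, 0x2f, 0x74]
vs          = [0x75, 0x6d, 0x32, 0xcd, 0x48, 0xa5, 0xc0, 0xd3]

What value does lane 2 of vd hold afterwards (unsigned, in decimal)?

VLMAX = VLEN×LMUL/SEW = 256×1/4/8 = 8
vl = min(AVL, VLMAX) = min(3, 8) = 3
lane  0: add(0xf3,0x75) ⇒ 0x68
lane  1: add(0xc0,0x6d) ⇒ 0x2d
lane  2: add(0x12,0x32) ⇒ 0x44
lane  3: tail/keep ⇒ 0x9b
lane  4: tail/keep ⇒ 0x63
lane  5: tail/keep ⇒ 0xa4
lane  6: tail/keep ⇒ 0x2f
lane  7: tail/keep ⇒ 0x74

vd[2] = 68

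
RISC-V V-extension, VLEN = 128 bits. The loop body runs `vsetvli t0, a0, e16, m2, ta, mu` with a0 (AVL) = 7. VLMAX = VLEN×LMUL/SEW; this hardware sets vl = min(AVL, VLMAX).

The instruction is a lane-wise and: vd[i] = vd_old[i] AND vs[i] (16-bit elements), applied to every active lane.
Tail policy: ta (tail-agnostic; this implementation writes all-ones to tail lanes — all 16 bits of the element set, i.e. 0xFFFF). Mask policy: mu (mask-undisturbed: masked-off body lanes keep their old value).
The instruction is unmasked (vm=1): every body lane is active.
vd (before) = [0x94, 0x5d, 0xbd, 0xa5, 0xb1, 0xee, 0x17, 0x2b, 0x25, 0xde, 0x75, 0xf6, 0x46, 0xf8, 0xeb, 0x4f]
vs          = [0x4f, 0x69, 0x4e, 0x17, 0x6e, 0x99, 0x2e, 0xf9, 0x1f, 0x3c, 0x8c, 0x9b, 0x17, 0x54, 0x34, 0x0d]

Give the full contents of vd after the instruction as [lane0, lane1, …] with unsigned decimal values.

vd = [4, 73, 12, 5, 32, 136, 6, 65535, 65535, 65535, 65535, 65535, 65535, 65535, 65535, 65535]

lanes per group: 128·2/16 = 16
AVL=7 ≤ VLMAX=16, so vl = 7
lane  0: and(0x94,0x4f) ⇒ 0x04
lane  1: and(0x5d,0x69) ⇒ 0x49
lane  2: and(0xbd,0x4e) ⇒ 0x0c
lane  3: and(0xa5,0x17) ⇒ 0x05
lane  4: and(0xb1,0x6e) ⇒ 0x20
lane  5: and(0xee,0x99) ⇒ 0x88
lane  6: and(0x17,0x2e) ⇒ 0x06
lane  7: tail/ones ⇒ 0xffff
lane  8: tail/ones ⇒ 0xffff
lane  9: tail/ones ⇒ 0xffff
lane 10: tail/ones ⇒ 0xffff
lane 11: tail/ones ⇒ 0xffff
lane 12: tail/ones ⇒ 0xffff
lane 13: tail/ones ⇒ 0xffff
lane 14: tail/ones ⇒ 0xffff
lane 15: tail/ones ⇒ 0xffff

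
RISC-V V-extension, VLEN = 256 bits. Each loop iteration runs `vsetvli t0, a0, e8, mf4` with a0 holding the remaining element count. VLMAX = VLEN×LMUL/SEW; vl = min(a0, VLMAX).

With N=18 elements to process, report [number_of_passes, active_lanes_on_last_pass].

VLMAX = VLEN×LMUL/SEW = 256×1/4/8 = 8
18 elements at 8/iter → 3 passes, remainder 2 on the last

[iterations, last_vl] = [3, 2]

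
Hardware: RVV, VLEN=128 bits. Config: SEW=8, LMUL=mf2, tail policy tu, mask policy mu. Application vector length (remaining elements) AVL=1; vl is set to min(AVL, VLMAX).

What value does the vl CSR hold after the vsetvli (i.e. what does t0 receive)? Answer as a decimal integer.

vl = 1

lanes per group: 128·1/2/8 = 8
vl = min(AVL, VLMAX) = min(1, 8) = 1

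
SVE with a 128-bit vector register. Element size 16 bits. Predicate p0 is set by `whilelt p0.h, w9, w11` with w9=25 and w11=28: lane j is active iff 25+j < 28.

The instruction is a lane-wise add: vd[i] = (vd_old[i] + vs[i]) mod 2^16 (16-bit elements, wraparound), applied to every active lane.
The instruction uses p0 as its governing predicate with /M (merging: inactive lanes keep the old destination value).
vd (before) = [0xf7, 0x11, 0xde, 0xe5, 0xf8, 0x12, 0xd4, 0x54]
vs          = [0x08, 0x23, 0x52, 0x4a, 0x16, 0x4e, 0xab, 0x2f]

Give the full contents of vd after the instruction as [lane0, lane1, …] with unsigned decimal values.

lane count: 128 div 16 = 8
p0[j] = (25+j < 28); true for j=0..2 → 3 lanes set
  i=0: add(0xf7,0x08) → 255
  i=1: add(0x11,0x23) → 52
  i=2: add(0xde,0x52) → 304
  i=3: tail/keep → 229
  i=4: tail/keep → 248
  i=5: tail/keep → 18
  i=6: tail/keep → 212
  i=7: tail/keep → 84

vd = [255, 52, 304, 229, 248, 18, 212, 84]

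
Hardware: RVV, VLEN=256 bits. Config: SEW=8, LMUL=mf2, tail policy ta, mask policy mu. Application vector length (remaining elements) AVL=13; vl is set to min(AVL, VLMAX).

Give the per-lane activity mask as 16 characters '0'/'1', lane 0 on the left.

predicate = 1111111111111000

lanes per group: 256·1/2/8 = 16
AVL=13 ≤ VLMAX=16, so vl = 13
bits (lane 0 leftmost): 1111111111111000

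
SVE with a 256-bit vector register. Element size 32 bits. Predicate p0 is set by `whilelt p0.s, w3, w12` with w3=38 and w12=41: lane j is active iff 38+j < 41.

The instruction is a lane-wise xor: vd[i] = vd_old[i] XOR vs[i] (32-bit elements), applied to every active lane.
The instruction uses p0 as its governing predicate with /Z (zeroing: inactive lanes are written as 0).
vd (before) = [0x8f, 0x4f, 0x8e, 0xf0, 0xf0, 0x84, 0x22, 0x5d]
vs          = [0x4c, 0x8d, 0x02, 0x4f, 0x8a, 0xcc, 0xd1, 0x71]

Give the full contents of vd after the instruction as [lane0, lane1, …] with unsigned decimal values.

vd = [195, 194, 140, 0, 0, 0, 0, 0]

register lanes = 256/32 = 8
p0[j] = (38+j < 41); true for j=0..2 → 3 lanes set
  i=0: xor(0x8f,0x4c) → 195
  i=1: xor(0x4f,0x8d) → 194
  i=2: xor(0x8e,0x02) → 140
  i=3: tail/zero → 0
  i=4: tail/zero → 0
  i=5: tail/zero → 0
  i=6: tail/zero → 0
  i=7: tail/zero → 0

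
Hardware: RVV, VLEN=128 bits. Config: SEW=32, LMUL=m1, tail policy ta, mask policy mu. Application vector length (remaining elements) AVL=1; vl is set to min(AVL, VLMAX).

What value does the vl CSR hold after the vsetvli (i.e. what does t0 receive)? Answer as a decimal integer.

VLMAX = VLEN×LMUL/SEW = 128×1/32 = 4
vl ← min(1, 4) = 1

vl = 1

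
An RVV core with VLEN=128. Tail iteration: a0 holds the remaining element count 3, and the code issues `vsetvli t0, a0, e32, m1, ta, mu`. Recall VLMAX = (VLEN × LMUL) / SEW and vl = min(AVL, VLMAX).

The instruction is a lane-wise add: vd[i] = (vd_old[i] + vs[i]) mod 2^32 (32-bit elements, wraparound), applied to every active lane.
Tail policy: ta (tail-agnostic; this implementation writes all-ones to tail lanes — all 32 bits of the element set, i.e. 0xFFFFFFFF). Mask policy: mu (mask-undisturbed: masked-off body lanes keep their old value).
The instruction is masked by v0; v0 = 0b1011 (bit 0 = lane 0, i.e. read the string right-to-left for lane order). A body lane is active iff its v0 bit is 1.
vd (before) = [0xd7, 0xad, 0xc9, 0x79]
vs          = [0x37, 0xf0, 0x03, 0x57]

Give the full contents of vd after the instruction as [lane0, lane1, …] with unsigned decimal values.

vd = [270, 413, 201, 4294967295]

lanes per group: 128·1/32 = 4
vl = min(AVL, VLMAX) = min(3, 4) = 3
[0] add(0xd7,0x37) = 0x10e
[1] add(0xad,0xf0) = 0x19d
[2] mask-off/keep = 0xc9
[3] tail/ones = 0xffffffff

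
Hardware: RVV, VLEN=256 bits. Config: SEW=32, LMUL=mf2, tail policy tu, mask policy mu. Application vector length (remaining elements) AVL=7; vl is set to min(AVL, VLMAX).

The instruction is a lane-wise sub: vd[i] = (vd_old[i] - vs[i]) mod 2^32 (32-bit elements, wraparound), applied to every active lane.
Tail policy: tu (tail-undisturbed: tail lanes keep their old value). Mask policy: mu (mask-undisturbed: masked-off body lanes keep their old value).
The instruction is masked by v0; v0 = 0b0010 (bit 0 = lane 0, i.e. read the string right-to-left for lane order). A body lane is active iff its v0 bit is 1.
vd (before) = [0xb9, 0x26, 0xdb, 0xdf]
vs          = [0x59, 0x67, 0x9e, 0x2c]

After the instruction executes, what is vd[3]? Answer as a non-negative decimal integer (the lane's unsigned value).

vd[3] = 223

lanes per group: 256·1/2/32 = 4
vl = min(AVL, VLMAX) = min(7, 4) = 4
vd[0] mask-off/keep -> 0xb9
vd[1] sub(0x26,0x67) -> 0xffffffbf
vd[2] mask-off/keep -> 0xdb
vd[3] mask-off/keep -> 0xdf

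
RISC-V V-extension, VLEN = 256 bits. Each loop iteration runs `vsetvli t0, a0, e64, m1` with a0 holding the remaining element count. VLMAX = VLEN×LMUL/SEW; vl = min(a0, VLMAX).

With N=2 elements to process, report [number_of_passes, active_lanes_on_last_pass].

lanes per group: 256·1/64 = 4
N=2: ⌈2/4⌉ = 1 iters; last vl = 2 − 0×4 = 2

[iterations, last_vl] = [1, 2]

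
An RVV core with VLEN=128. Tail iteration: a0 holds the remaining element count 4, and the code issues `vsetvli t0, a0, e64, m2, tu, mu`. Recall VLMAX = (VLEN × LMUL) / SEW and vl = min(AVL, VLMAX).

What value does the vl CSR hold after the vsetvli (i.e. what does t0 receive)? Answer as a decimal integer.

vl = 4

VLMAX = (128 × 2) / 64 = 4 lanes
AVL=4 ≤ VLMAX=4, so vl = 4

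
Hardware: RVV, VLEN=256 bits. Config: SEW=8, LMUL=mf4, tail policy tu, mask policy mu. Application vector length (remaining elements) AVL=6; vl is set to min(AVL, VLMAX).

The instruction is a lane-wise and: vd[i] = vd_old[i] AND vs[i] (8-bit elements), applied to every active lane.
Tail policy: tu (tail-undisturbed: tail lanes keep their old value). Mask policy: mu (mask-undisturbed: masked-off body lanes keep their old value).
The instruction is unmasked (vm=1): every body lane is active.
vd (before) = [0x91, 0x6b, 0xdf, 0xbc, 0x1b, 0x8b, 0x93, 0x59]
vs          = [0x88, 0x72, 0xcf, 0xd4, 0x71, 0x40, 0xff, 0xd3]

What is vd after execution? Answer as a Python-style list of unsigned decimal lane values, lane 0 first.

VLMAX = (256 × 1/4) / 8 = 8 lanes
vl = min(AVL, VLMAX) = min(6, 8) = 6
vd[0] and(0x91,0x88) -> 0x80
vd[1] and(0x6b,0x72) -> 0x62
vd[2] and(0xdf,0xcf) -> 0xcf
vd[3] and(0xbc,0xd4) -> 0x94
vd[4] and(0x1b,0x71) -> 0x11
vd[5] and(0x8b,0x40) -> 0x00
vd[6] tail/keep -> 0x93
vd[7] tail/keep -> 0x59

vd = [128, 98, 207, 148, 17, 0, 147, 89]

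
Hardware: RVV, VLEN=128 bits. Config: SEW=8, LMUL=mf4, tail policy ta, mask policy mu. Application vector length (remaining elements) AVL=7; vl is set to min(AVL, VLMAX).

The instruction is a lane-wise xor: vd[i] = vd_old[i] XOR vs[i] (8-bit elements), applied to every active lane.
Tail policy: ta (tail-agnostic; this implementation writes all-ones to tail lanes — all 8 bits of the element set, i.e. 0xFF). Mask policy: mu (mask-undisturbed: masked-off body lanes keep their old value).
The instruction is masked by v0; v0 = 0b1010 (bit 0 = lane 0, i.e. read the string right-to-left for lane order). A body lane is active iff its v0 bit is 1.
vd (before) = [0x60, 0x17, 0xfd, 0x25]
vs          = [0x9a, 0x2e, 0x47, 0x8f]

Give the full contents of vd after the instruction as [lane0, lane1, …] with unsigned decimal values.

vd = [96, 57, 253, 170]

VLMAX = VLEN×LMUL/SEW = 128×1/4/8 = 4
vl = min(AVL, VLMAX) = min(7, 4) = 4
[0] mask-off/keep = 0x60
[1] xor(0x17,0x2e) = 0x39
[2] mask-off/keep = 0xfd
[3] xor(0x25,0x8f) = 0xaa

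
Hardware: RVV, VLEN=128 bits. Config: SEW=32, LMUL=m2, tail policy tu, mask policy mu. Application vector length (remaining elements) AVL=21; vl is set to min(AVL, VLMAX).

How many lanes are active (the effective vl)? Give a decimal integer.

vl = 8

VLMAX = VLEN×LMUL/SEW = 128×2/32 = 8
AVL=21 > VLMAX=8, so vl = 8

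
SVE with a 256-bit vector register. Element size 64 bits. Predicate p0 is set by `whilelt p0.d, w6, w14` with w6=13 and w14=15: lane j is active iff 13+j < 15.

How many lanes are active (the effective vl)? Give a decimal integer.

vl = 2

register lanes = 256/64 = 4
active while 13+j < 15, i.e. j ∈ [0,2) capped at 4 ⇒ 2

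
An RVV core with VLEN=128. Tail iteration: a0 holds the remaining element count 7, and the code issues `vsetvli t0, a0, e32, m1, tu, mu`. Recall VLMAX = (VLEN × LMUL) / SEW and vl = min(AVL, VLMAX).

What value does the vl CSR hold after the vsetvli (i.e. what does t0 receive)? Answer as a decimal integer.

vl = 4

VLMAX = (128 × 1) / 32 = 4 lanes
AVL=7 > VLMAX=4, so vl = 4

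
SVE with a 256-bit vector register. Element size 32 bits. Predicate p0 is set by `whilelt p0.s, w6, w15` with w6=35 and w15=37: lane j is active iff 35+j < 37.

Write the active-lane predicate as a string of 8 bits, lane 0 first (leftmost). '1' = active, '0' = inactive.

predicate = 11000000

256-bit reg / 32-bit elem → 8 lanes
active while 35+j < 37, i.e. j ∈ [0,2) capped at 8 ⇒ 2
bits (lane 0 leftmost): 11000000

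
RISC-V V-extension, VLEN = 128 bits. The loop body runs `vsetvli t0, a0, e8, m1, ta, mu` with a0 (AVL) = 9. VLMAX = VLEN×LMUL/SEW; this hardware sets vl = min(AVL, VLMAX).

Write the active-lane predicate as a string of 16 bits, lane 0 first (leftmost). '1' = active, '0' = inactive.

VLMAX = (128 × 1) / 8 = 16 lanes
vl = min(AVL, VLMAX) = min(9, 16) = 9
bits (lane 0 leftmost): 1111111110000000

predicate = 1111111110000000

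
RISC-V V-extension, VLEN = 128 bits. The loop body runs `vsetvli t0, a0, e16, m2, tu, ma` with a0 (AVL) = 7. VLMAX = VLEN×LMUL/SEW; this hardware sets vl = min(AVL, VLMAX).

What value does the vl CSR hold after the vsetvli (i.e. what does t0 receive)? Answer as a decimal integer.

VLMAX = (128 × 2) / 16 = 16 lanes
vl ← min(7, 16) = 7

vl = 7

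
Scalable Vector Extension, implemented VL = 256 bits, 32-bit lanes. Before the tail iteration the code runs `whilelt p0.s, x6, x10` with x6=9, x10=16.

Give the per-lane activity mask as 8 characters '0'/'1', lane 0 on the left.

predicate = 11111110

lane count: 256 div 32 = 8
p0[j] = (9+j < 16); true for j=0..6 → 7 lanes set
bits (lane 0 leftmost): 11111110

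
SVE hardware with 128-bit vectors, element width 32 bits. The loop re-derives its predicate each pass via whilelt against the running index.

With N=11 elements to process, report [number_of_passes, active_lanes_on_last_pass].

lane count: 128 div 32 = 4
iterations = ceil(11/4) = 3; final-pass vl = 3

[iterations, last_vl] = [3, 3]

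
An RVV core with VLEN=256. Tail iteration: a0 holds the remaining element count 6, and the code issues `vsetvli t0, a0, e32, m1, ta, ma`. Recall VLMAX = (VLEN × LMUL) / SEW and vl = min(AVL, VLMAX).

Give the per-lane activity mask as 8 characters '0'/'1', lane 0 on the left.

predicate = 11111100

VLMAX = (256 × 1) / 32 = 8 lanes
vl = min(AVL, VLMAX) = min(6, 8) = 6
bits (lane 0 leftmost): 11111100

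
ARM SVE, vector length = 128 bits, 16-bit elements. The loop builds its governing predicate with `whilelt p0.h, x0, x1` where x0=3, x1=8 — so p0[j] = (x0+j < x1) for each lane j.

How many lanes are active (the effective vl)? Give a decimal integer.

vl = 5

128-bit reg / 16-bit elem → 8 lanes
whilelt: lane j active iff 3+j < 8 → j < 5 → 5 active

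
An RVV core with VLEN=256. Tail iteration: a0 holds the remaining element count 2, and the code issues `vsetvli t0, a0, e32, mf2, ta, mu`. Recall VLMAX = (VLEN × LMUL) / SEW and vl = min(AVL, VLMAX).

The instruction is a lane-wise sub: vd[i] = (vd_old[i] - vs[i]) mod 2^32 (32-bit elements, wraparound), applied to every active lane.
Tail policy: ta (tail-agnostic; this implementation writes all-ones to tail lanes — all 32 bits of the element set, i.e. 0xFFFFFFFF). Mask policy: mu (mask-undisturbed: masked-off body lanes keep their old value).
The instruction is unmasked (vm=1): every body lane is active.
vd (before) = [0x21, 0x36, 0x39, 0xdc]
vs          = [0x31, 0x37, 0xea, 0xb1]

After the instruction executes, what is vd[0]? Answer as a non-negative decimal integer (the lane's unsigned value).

vd[0] = 4294967280

lanes per group: 256·1/2/32 = 4
vl = min(AVL, VLMAX) = min(2, 4) = 2
lane  0: sub(0x21,0x31) ⇒ 0xfffffff0
lane  1: sub(0x36,0x37) ⇒ 0xffffffff
lane  2: tail/ones ⇒ 0xffffffff
lane  3: tail/ones ⇒ 0xffffffff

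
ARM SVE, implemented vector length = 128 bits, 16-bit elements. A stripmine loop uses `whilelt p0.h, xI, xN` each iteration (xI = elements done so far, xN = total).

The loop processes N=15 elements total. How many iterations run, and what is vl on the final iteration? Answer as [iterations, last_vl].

[iterations, last_vl] = [2, 7]

register lanes = 128/16 = 8
iterations = ceil(15/8) = 2; final-pass vl = 7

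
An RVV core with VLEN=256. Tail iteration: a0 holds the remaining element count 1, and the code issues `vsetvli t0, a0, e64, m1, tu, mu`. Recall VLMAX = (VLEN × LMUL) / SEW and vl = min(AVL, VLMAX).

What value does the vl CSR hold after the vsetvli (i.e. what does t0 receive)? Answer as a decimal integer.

vl = 1

lanes per group: 256·1/64 = 4
vl = min(AVL, VLMAX) = min(1, 4) = 1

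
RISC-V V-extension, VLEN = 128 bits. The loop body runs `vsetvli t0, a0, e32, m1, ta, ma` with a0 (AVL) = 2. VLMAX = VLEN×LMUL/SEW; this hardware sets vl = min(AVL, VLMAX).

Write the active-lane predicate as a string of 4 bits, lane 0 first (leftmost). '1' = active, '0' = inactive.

VLMAX = (128 × 1) / 32 = 4 lanes
vl ← min(2, 4) = 2
bits (lane 0 leftmost): 1100

predicate = 1100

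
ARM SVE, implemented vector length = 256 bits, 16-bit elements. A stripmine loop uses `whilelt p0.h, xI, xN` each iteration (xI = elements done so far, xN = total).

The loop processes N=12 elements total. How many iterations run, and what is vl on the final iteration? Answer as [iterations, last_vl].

[iterations, last_vl] = [1, 12]

256-bit reg / 16-bit elem → 16 lanes
N=12: ⌈12/16⌉ = 1 iters; last vl = 12 − 0×16 = 12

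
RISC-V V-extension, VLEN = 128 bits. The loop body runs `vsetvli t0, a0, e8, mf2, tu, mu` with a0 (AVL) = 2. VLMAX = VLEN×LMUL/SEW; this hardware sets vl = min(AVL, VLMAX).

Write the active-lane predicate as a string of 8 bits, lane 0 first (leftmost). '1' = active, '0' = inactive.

VLMAX = (128 × 1/2) / 8 = 8 lanes
vl = min(AVL, VLMAX) = min(2, 8) = 2
bits (lane 0 leftmost): 11000000

predicate = 11000000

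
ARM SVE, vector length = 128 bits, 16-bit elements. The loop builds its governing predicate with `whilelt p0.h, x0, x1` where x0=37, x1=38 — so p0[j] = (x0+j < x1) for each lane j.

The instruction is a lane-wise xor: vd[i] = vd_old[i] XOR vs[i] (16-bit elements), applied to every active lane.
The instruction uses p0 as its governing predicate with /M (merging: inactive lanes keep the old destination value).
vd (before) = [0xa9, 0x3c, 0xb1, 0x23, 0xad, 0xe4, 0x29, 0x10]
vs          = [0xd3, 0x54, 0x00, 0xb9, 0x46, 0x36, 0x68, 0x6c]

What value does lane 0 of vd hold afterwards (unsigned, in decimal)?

vd[0] = 122

register lanes = 128/16 = 8
p0[j] = (37+j < 38); true for j=0..0 → 1 lanes set
  i=0: xor(0xa9,0xd3) → 122
  i=1: tail/keep → 60
  i=2: tail/keep → 177
  i=3: tail/keep → 35
  i=4: tail/keep → 173
  i=5: tail/keep → 228
  i=6: tail/keep → 41
  i=7: tail/keep → 16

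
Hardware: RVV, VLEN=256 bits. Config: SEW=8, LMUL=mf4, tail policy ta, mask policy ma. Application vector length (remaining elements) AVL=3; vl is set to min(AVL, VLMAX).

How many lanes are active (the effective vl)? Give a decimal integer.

vl = 3

VLMAX = (256 × 1/4) / 8 = 8 lanes
AVL=3 ≤ VLMAX=8, so vl = 3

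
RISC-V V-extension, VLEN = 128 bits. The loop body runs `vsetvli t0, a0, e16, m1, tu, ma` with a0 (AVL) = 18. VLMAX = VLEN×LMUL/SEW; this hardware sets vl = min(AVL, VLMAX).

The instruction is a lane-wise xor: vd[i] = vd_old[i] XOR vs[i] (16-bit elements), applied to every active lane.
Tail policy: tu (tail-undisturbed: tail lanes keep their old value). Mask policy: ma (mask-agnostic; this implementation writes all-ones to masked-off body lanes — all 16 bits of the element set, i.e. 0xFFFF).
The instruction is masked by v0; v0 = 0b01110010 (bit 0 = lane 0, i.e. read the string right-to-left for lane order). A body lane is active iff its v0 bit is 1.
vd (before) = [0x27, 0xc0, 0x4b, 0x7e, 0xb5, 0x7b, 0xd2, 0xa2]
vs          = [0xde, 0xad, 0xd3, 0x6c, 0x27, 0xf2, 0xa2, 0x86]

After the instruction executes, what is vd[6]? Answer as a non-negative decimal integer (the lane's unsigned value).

vd[6] = 112

VLMAX = VLEN×LMUL/SEW = 128×1/16 = 8
vl = min(AVL, VLMAX) = min(18, 8) = 8
vd[0] mask-off/ones -> 0xffff
vd[1] xor(0xc0,0xad) -> 0x6d
vd[2] mask-off/ones -> 0xffff
vd[3] mask-off/ones -> 0xffff
vd[4] xor(0xb5,0x27) -> 0x92
vd[5] xor(0x7b,0xf2) -> 0x89
vd[6] xor(0xd2,0xa2) -> 0x70
vd[7] mask-off/ones -> 0xffff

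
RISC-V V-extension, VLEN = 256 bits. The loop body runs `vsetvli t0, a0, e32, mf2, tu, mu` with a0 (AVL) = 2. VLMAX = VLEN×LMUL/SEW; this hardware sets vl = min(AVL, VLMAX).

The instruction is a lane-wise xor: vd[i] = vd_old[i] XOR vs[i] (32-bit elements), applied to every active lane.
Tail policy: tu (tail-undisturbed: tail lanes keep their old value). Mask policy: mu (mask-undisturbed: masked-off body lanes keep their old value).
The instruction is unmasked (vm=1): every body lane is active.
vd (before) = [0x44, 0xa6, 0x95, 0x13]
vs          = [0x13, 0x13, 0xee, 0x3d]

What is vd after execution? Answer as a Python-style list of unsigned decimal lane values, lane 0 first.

vd = [87, 181, 149, 19]

VLMAX = VLEN×LMUL/SEW = 256×1/2/32 = 4
vl ← min(2, 4) = 2
vd[0] xor(0x44,0x13) -> 0x57
vd[1] xor(0xa6,0x13) -> 0xb5
vd[2] tail/keep -> 0x95
vd[3] tail/keep -> 0x13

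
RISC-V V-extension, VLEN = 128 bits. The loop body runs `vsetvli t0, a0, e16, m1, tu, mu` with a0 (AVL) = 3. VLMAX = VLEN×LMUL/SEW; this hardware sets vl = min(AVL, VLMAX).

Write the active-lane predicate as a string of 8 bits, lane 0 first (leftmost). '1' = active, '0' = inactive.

predicate = 11100000

VLMAX = VLEN×LMUL/SEW = 128×1/16 = 8
vl = min(AVL, VLMAX) = min(3, 8) = 3
bits (lane 0 leftmost): 11100000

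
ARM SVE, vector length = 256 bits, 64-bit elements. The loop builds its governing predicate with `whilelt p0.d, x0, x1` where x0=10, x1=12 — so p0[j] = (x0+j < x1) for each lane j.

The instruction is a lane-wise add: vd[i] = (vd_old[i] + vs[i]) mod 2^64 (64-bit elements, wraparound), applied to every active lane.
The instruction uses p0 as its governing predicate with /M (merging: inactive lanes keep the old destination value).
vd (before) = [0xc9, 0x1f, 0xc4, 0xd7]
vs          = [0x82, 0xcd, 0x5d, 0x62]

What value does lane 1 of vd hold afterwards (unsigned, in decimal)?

vd[1] = 236

256-bit reg / 64-bit elem → 4 lanes
whilelt: lane j active iff 10+j < 12 → j < 2 → 2 active
  i=0: add(0xc9,0x82) → 331
  i=1: add(0x1f,0xcd) → 236
  i=2: tail/keep → 196
  i=3: tail/keep → 215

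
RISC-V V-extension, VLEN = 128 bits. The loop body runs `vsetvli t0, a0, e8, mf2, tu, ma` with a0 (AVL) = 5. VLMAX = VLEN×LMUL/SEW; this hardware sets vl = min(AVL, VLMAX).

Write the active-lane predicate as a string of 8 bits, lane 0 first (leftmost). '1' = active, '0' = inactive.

lanes per group: 128·1/2/8 = 8
vl = min(AVL, VLMAX) = min(5, 8) = 5
bits (lane 0 leftmost): 11111000

predicate = 11111000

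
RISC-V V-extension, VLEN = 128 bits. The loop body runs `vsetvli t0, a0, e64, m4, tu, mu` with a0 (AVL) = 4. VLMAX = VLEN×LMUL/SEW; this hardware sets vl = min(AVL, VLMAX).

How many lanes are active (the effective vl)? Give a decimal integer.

vl = 4

lanes per group: 128·4/64 = 8
vl ← min(4, 8) = 4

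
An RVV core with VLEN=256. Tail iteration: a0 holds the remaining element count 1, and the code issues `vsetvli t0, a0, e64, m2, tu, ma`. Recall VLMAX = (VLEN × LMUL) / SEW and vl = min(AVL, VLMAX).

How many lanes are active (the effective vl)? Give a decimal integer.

vl = 1

lanes per group: 256·2/64 = 8
vl ← min(1, 8) = 1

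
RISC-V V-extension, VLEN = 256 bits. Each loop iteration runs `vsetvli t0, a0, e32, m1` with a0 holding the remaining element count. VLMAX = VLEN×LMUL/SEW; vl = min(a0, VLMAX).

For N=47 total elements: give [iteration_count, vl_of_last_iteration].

[iterations, last_vl] = [6, 7]

VLMAX = (256 × 1) / 32 = 8 lanes
N=47: ⌈47/8⌉ = 6 iters; last vl = 47 − 5×8 = 7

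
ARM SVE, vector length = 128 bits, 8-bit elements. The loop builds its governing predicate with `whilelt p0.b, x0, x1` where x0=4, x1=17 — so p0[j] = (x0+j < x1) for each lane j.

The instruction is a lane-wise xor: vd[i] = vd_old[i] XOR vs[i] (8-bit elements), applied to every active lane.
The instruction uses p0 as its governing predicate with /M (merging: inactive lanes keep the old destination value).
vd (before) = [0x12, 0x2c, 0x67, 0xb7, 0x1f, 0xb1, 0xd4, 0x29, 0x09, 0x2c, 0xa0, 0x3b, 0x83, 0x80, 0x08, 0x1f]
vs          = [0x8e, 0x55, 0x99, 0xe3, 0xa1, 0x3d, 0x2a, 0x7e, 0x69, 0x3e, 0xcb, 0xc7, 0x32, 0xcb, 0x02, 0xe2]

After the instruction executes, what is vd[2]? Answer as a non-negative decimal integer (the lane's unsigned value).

vd[2] = 254

lane count: 128 div 8 = 16
p0[j] = (4+j < 17); true for j=0..12 → 13 lanes set
vd[0] xor(0x12,0x8e) -> 0x9c
vd[1] xor(0x2c,0x55) -> 0x79
vd[2] xor(0x67,0x99) -> 0xfe
vd[3] xor(0xb7,0xe3) -> 0x54
vd[4] xor(0x1f,0xa1) -> 0xbe
vd[5] xor(0xb1,0x3d) -> 0x8c
vd[6] xor(0xd4,0x2a) -> 0xfe
vd[7] xor(0x29,0x7e) -> 0x57
vd[8] xor(0x09,0x69) -> 0x60
vd[9] xor(0x2c,0x3e) -> 0x12
vd[10] xor(0xa0,0xcb) -> 0x6b
vd[11] xor(0x3b,0xc7) -> 0xfc
vd[12] xor(0x83,0x32) -> 0xb1
vd[13] tail/keep -> 0x80
vd[14] tail/keep -> 0x08
vd[15] tail/keep -> 0x1f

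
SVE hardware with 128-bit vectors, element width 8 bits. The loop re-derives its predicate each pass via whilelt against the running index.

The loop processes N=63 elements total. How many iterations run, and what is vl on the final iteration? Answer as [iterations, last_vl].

[iterations, last_vl] = [4, 15]

128-bit reg / 8-bit elem → 16 lanes
N=63: ⌈63/16⌉ = 4 iters; last vl = 63 − 3×16 = 15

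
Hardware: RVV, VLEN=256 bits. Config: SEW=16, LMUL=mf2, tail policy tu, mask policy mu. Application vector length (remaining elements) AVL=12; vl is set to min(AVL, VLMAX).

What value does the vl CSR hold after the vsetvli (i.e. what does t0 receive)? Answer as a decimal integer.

lanes per group: 256·1/2/16 = 8
AVL=12 > VLMAX=8, so vl = 8

vl = 8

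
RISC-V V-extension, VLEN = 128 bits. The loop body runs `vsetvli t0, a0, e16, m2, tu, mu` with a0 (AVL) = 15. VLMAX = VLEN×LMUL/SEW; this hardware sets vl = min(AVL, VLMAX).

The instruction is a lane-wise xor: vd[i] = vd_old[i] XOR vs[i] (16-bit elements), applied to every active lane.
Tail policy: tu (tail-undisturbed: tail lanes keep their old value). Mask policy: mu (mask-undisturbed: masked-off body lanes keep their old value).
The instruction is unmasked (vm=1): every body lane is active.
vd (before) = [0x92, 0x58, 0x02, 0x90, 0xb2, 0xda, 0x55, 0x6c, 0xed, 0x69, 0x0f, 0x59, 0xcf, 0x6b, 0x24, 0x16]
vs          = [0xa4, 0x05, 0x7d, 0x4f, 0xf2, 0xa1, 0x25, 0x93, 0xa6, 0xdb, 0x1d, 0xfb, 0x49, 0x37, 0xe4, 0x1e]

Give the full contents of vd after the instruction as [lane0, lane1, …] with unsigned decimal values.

vd = [54, 93, 127, 223, 64, 123, 112, 255, 75, 178, 18, 162, 134, 92, 192, 22]

VLMAX = VLEN×LMUL/SEW = 128×2/16 = 16
vl = min(AVL, VLMAX) = min(15, 16) = 15
  i=0: xor(0x92,0xa4) → 54
  i=1: xor(0x58,0x05) → 93
  i=2: xor(0x02,0x7d) → 127
  i=3: xor(0x90,0x4f) → 223
  i=4: xor(0xb2,0xf2) → 64
  i=5: xor(0xda,0xa1) → 123
  i=6: xor(0x55,0x25) → 112
  i=7: xor(0x6c,0x93) → 255
  i=8: xor(0xed,0xa6) → 75
  i=9: xor(0x69,0xdb) → 178
  i=10: xor(0x0f,0x1d) → 18
  i=11: xor(0x59,0xfb) → 162
  i=12: xor(0xcf,0x49) → 134
  i=13: xor(0x6b,0x37) → 92
  i=14: xor(0x24,0xe4) → 192
  i=15: tail/keep → 22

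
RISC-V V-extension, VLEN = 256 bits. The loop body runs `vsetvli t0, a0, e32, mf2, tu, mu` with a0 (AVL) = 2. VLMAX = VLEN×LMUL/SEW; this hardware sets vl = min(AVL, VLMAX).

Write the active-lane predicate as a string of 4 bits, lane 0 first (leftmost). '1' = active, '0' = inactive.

VLMAX = (256 × 1/2) / 32 = 4 lanes
vl = min(AVL, VLMAX) = min(2, 4) = 2
bits (lane 0 leftmost): 1100

predicate = 1100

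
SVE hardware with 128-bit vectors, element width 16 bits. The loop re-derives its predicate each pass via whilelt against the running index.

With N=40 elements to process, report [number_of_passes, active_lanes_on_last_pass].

128-bit reg / 16-bit elem → 8 lanes
40 elements at 8/iter → 5 passes, remainder 8 on the last

[iterations, last_vl] = [5, 8]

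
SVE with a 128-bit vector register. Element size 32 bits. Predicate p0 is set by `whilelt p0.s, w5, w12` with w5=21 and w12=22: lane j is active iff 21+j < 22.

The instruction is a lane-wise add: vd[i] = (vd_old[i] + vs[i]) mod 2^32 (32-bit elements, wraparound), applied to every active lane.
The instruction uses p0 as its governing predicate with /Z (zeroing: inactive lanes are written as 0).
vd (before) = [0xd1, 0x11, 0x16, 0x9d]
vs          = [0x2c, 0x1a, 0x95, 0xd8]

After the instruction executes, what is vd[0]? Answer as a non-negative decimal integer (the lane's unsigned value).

register lanes = 128/32 = 4
p0[j] = (21+j < 22); true for j=0..0 → 1 lanes set
  i=0: add(0xd1,0x2c) → 253
  i=1: tail/zero → 0
  i=2: tail/zero → 0
  i=3: tail/zero → 0

vd[0] = 253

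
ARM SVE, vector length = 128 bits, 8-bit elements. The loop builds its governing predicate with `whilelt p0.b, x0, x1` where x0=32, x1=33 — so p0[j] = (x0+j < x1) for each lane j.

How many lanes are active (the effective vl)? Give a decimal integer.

register lanes = 128/8 = 16
whilelt: lane j active iff 32+j < 33 → j < 1 → 1 active

vl = 1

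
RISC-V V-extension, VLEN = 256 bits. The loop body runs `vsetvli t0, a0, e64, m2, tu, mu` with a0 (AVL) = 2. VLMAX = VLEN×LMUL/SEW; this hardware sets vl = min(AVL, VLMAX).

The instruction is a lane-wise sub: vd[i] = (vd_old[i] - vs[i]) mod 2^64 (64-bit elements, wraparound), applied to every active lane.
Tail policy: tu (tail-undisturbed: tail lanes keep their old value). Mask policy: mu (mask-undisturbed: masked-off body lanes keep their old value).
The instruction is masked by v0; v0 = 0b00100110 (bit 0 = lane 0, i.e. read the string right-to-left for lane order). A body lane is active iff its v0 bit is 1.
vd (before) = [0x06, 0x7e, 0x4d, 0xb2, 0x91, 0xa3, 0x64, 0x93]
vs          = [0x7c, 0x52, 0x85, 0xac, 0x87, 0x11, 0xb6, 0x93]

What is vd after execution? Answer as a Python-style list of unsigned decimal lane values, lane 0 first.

vd = [6, 44, 77, 178, 145, 163, 100, 147]

lanes per group: 256·2/64 = 8
vl ← min(2, 8) = 2
lane  0: mask-off/keep ⇒ 0x06
lane  1: sub(0x7e,0x52) ⇒ 0x2c
lane  2: tail/keep ⇒ 0x4d
lane  3: tail/keep ⇒ 0xb2
lane  4: tail/keep ⇒ 0x91
lane  5: tail/keep ⇒ 0xa3
lane  6: tail/keep ⇒ 0x64
lane  7: tail/keep ⇒ 0x93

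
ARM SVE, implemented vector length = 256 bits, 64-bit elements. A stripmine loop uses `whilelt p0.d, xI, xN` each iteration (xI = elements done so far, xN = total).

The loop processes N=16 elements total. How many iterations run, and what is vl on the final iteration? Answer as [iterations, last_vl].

lane count: 256 div 64 = 4
iterations = ceil(16/4) = 4; final-pass vl = 4

[iterations, last_vl] = [4, 4]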